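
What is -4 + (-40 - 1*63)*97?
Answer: -9995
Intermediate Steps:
-4 + (-40 - 1*63)*97 = -4 + (-40 - 63)*97 = -4 - 103*97 = -4 - 9991 = -9995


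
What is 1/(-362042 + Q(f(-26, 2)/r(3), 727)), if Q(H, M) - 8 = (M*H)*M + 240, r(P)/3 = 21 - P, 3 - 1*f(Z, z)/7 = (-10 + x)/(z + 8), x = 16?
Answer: -45/8881324 ≈ -5.0668e-6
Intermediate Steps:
f(Z, z) = 21 - 42/(8 + z) (f(Z, z) = 21 - 7*(-10 + 16)/(z + 8) = 21 - 42/(8 + z))
r(P) = 63 - 3*P (r(P) = 3*(21 - P) = 63 - 3*P)
Q(H, M) = 248 + H*M**2 (Q(H, M) = 8 + ((M*H)*M + 240) = 8 + ((H*M)*M + 240) = 8 + (H*M**2 + 240) = 8 + (240 + H*M**2) = 248 + H*M**2)
1/(-362042 + Q(f(-26, 2)/r(3), 727)) = 1/(-362042 + (248 + ((21*(6 + 2)/(8 + 2))/(63 - 3*3))*727**2)) = 1/(-362042 + (248 + ((21*8/10)/(63 - 9))*528529)) = 1/(-362042 + (248 + ((21*(1/10)*8)/54)*528529)) = 1/(-362042 + (248 + ((84/5)*(1/54))*528529)) = 1/(-362042 + (248 + (14/45)*528529)) = 1/(-362042 + (248 + 7399406/45)) = 1/(-362042 + 7410566/45) = 1/(-8881324/45) = -45/8881324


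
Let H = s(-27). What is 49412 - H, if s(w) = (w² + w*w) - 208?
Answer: 48162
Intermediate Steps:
s(w) = -208 + 2*w² (s(w) = (w² + w²) - 208 = 2*w² - 208 = -208 + 2*w²)
H = 1250 (H = -208 + 2*(-27)² = -208 + 2*729 = -208 + 1458 = 1250)
49412 - H = 49412 - 1*1250 = 49412 - 1250 = 48162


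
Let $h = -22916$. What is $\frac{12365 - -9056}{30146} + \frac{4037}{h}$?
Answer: $\frac{184592117}{345412868} \approx 0.53441$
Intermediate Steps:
$\frac{12365 - -9056}{30146} + \frac{4037}{h} = \frac{12365 - -9056}{30146} + \frac{4037}{-22916} = \left(12365 + 9056\right) \frac{1}{30146} + 4037 \left(- \frac{1}{22916}\right) = 21421 \cdot \frac{1}{30146} - \frac{4037}{22916} = \frac{21421}{30146} - \frac{4037}{22916} = \frac{184592117}{345412868}$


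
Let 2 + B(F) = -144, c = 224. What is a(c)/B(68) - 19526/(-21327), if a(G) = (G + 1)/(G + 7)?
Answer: 217911767/239758134 ≈ 0.90888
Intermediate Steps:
B(F) = -146 (B(F) = -2 - 144 = -146)
a(G) = (1 + G)/(7 + G)
a(c)/B(68) - 19526/(-21327) = ((1 + 224)/(7 + 224))/(-146) - 19526/(-21327) = (225/231)*(-1/146) - 19526*(-1/21327) = ((1/231)*225)*(-1/146) + 19526/21327 = (75/77)*(-1/146) + 19526/21327 = -75/11242 + 19526/21327 = 217911767/239758134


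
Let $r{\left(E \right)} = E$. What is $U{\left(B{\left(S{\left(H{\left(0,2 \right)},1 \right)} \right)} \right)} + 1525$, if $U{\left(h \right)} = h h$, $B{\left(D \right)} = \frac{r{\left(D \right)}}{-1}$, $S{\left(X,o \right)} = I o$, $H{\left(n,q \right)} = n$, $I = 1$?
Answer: $1526$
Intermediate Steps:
$S{\left(X,o \right)} = o$ ($S{\left(X,o \right)} = 1 o = o$)
$B{\left(D \right)} = - D$ ($B{\left(D \right)} = \frac{D}{-1} = D \left(-1\right) = - D$)
$U{\left(h \right)} = h^{2}$
$U{\left(B{\left(S{\left(H{\left(0,2 \right)},1 \right)} \right)} \right)} + 1525 = \left(\left(-1\right) 1\right)^{2} + 1525 = \left(-1\right)^{2} + 1525 = 1 + 1525 = 1526$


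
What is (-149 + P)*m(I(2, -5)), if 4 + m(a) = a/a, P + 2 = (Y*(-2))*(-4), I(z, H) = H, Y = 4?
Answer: 357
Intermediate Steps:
P = 30 (P = -2 + (4*(-2))*(-4) = -2 - 8*(-4) = -2 + 32 = 30)
m(a) = -3 (m(a) = -4 + a/a = -4 + 1 = -3)
(-149 + P)*m(I(2, -5)) = (-149 + 30)*(-3) = -119*(-3) = 357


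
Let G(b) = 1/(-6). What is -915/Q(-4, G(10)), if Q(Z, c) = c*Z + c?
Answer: -1830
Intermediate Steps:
G(b) = -1/6
Q(Z, c) = c + Z*c (Q(Z, c) = Z*c + c = c + Z*c)
-915/Q(-4, G(10)) = -915*(-6/(1 - 4)) = -915/((-1/6*(-3))) = -915/1/2 = -915*2 = -1830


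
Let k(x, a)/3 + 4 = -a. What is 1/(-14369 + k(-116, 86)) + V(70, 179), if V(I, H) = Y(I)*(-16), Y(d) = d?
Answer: -16395681/14639 ≈ -1120.0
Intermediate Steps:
k(x, a) = -12 - 3*a (k(x, a) = -12 + 3*(-a) = -12 - 3*a)
V(I, H) = -16*I (V(I, H) = I*(-16) = -16*I)
1/(-14369 + k(-116, 86)) + V(70, 179) = 1/(-14369 + (-12 - 3*86)) - 16*70 = 1/(-14369 + (-12 - 258)) - 1120 = 1/(-14369 - 270) - 1120 = 1/(-14639) - 1120 = -1/14639 - 1120 = -16395681/14639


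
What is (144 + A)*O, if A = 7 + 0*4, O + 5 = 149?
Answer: 21744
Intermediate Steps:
O = 144 (O = -5 + 149 = 144)
A = 7 (A = 7 + 0 = 7)
(144 + A)*O = (144 + 7)*144 = 151*144 = 21744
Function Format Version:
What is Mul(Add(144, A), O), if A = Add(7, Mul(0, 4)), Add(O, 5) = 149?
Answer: 21744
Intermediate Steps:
O = 144 (O = Add(-5, 149) = 144)
A = 7 (A = Add(7, 0) = 7)
Mul(Add(144, A), O) = Mul(Add(144, 7), 144) = Mul(151, 144) = 21744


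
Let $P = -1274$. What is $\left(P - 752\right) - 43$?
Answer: $-2069$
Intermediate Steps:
$\left(P - 752\right) - 43 = \left(-1274 - 752\right) - 43 = -2026 - 43 = -2069$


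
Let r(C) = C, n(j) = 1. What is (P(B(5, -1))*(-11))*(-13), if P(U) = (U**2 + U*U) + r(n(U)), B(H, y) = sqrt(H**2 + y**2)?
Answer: 7579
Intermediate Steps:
P(U) = 1 + 2*U**2 (P(U) = (U**2 + U*U) + 1 = (U**2 + U**2) + 1 = 2*U**2 + 1 = 1 + 2*U**2)
(P(B(5, -1))*(-11))*(-13) = ((1 + 2*(sqrt(5**2 + (-1)**2))**2)*(-11))*(-13) = ((1 + 2*(sqrt(25 + 1))**2)*(-11))*(-13) = ((1 + 2*(sqrt(26))**2)*(-11))*(-13) = ((1 + 2*26)*(-11))*(-13) = ((1 + 52)*(-11))*(-13) = (53*(-11))*(-13) = -583*(-13) = 7579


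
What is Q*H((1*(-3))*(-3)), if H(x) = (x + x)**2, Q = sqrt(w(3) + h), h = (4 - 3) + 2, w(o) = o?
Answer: 324*sqrt(6) ≈ 793.63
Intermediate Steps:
h = 3 (h = 1 + 2 = 3)
Q = sqrt(6) (Q = sqrt(3 + 3) = sqrt(6) ≈ 2.4495)
H(x) = 4*x**2 (H(x) = (2*x)**2 = 4*x**2)
Q*H((1*(-3))*(-3)) = sqrt(6)*(4*((1*(-3))*(-3))**2) = sqrt(6)*(4*(-3*(-3))**2) = sqrt(6)*(4*9**2) = sqrt(6)*(4*81) = sqrt(6)*324 = 324*sqrt(6)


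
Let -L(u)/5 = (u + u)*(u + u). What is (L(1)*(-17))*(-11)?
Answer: -3740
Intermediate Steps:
L(u) = -20*u**2 (L(u) = -5*(u + u)*(u + u) = -5*2*u*2*u = -20*u**2)
(L(1)*(-17))*(-11) = (-20*1**2*(-17))*(-11) = (-20*1*(-17))*(-11) = -20*(-17)*(-11) = 340*(-11) = -3740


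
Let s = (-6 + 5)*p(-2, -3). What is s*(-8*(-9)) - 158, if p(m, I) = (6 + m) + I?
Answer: -230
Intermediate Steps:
p(m, I) = 6 + I + m
s = -1 (s = (-6 + 5)*(6 - 3 - 2) = -1*1 = -1)
s*(-8*(-9)) - 158 = -(-8)*(-9) - 158 = -1*72 - 158 = -72 - 158 = -230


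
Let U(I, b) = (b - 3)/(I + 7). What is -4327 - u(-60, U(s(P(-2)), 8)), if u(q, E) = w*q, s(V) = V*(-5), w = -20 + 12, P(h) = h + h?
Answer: -4807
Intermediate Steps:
P(h) = 2*h
w = -8
s(V) = -5*V
U(I, b) = (-3 + b)/(7 + I)
u(q, E) = -8*q
-4327 - u(-60, U(s(P(-2)), 8)) = -4327 - (-8)*(-60) = -4327 - 1*480 = -4327 - 480 = -4807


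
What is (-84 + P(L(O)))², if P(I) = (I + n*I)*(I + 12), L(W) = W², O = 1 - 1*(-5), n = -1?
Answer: 7056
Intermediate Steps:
O = 6 (O = 1 + 5 = 6)
P(I) = 0 (P(I) = (I - I)*(I + 12) = 0*(12 + I) = 0)
(-84 + P(L(O)))² = (-84 + 0)² = (-84)² = 7056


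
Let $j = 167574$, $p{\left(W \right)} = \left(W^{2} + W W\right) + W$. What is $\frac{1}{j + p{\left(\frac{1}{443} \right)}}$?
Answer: $\frac{196249}{32886230371} \approx 5.9675 \cdot 10^{-6}$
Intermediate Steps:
$p{\left(W \right)} = W + 2 W^{2}$ ($p{\left(W \right)} = \left(W^{2} + W^{2}\right) + W = 2 W^{2} + W = W + 2 W^{2}$)
$\frac{1}{j + p{\left(\frac{1}{443} \right)}} = \frac{1}{167574 + \frac{1 + \frac{2}{443}}{443}} = \frac{1}{167574 + \frac{1}{443} \cdot \frac{445}{443}} = \frac{1}{167574 + \frac{445}{196249}} = \frac{1}{\frac{32886230371}{196249}} = \frac{196249}{32886230371}$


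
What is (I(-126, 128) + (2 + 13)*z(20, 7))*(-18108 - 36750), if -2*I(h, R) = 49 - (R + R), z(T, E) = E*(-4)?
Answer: 17362557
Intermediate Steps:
z(T, E) = -4*E
I(h, R) = -49/2 + R (I(h, R) = -(49 - (R + R))/2 = -(49 - 2*R)/2 = -49/2 + R)
(I(-126, 128) + (2 + 13)*z(20, 7))*(-18108 - 36750) = ((-49/2 + 128) + (2 + 13)*(-4*7))*(-18108 - 36750) = (207/2 + 15*(-28))*(-54858) = (207/2 - 420)*(-54858) = -633/2*(-54858) = 17362557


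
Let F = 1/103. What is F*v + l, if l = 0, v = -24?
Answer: -24/103 ≈ -0.23301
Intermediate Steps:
F = 1/103 ≈ 0.0097087
F*v + l = (1/103)*(-24) + 0 = -24/103 + 0 = -24/103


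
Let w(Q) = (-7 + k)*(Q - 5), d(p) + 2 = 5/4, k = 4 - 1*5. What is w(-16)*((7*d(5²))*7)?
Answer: -6174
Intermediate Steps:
k = -1 (k = 4 - 5 = -1)
d(p) = -¾ (d(p) = -2 + 5/4 = -¾)
w(Q) = 40 - 8*Q (w(Q) = (-7 - 1)*(Q - 5) = -8*(-5 + Q) = 40 - 8*Q)
w(-16)*((7*d(5²))*7) = (40 - 8*(-16))*((7*(-¾))*7) = (40 + 128)*(-21/4*7) = 168*(-147/4) = -6174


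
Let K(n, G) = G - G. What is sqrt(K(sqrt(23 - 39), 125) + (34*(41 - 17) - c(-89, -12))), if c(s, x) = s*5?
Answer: sqrt(1261) ≈ 35.511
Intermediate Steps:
c(s, x) = 5*s
K(n, G) = 0
sqrt(K(sqrt(23 - 39), 125) + (34*(41 - 17) - c(-89, -12))) = sqrt(0 + (34*(41 - 17) - 5*(-89))) = sqrt(0 + (34*24 - 1*(-445))) = sqrt(0 + (816 + 445)) = sqrt(0 + 1261) = sqrt(1261)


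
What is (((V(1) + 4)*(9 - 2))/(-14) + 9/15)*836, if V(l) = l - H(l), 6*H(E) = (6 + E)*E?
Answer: -16511/15 ≈ -1100.7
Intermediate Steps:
H(E) = E*(6 + E)/6 (H(E) = ((6 + E)*E)/6 = (E*(6 + E))/6 = E*(6 + E)/6)
V(l) = l - l*(6 + l)/6
(((V(1) + 4)*(9 - 2))/(-14) + 9/15)*836 = (((-⅙*1² + 4)*(9 - 2))/(-14) + 9/15)*836 = (((-⅙*1 + 4)*7)*(-1/14) + 9*(1/15))*836 = (((-⅙ + 4)*7)*(-1/14) + ⅗)*836 = (((23/6)*7)*(-1/14) + ⅗)*836 = ((161/6)*(-1/14) + ⅗)*836 = (-23/12 + ⅗)*836 = -79/60*836 = -16511/15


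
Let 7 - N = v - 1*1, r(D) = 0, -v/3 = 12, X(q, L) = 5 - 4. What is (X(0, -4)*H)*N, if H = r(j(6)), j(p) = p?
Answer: 0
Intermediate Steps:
X(q, L) = 1
v = -36 (v = -3*12 = -36)
H = 0
N = 44 (N = 7 - (-36 - 1*1) = 7 - (-36 - 1) = 7 - 1*(-37) = 7 + 37 = 44)
(X(0, -4)*H)*N = (1*0)*44 = 0*44 = 0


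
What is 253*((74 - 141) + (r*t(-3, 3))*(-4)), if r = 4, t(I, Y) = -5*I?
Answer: -77671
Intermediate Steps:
253*((74 - 141) + (r*t(-3, 3))*(-4)) = 253*((74 - 141) + (4*(-5*(-3)))*(-4)) = 253*(-67 + (4*15)*(-4)) = 253*(-67 + 60*(-4)) = 253*(-67 - 240) = 253*(-307) = -77671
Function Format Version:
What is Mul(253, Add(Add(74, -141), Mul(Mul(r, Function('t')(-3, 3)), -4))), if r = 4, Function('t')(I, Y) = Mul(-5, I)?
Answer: -77671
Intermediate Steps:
Mul(253, Add(Add(74, -141), Mul(Mul(r, Function('t')(-3, 3)), -4))) = Mul(253, Add(Add(74, -141), Mul(Mul(4, Mul(-5, -3)), -4))) = Mul(253, Add(-67, Mul(Mul(4, 15), -4))) = Mul(253, Add(-67, Mul(60, -4))) = Mul(253, Add(-67, -240)) = Mul(253, -307) = -77671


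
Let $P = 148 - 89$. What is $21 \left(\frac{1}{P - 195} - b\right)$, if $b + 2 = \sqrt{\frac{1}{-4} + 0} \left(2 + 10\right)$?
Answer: $\frac{5691}{136} - 126 i \approx 41.846 - 126.0 i$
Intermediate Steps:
$P = 59$ ($P = 148 - 89 = 59$)
$b = -2 + 6 i$ ($b = -2 + \sqrt{\frac{1}{-4} + 0} \left(2 + 10\right) = -2 + \sqrt{- \frac{1}{4} + 0} \cdot 12 = -2 + \sqrt{- \frac{1}{4}} \cdot 12 = -2 + \frac{i}{2} \cdot 12 = -2 + 6 i \approx -2.0 + 6.0 i$)
$21 \left(\frac{1}{P - 195} - b\right) = 21 \left(\frac{1}{59 - 195} - \left(-2 + 6 i\right)\right) = 21 \left(\frac{1}{-136} + \left(2 - 6 i\right)\right) = 21 \left(- \frac{1}{136} + \left(2 - 6 i\right)\right) = 21 \left(\frac{271}{136} - 6 i\right) = \frac{5691}{136} - 126 i$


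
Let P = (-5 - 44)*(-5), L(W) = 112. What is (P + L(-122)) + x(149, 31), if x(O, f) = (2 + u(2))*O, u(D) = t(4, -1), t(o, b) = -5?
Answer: -90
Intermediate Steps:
P = 245 (P = -49*(-5) = 245)
u(D) = -5
x(O, f) = -3*O (x(O, f) = (2 - 5)*O = -3*O)
(P + L(-122)) + x(149, 31) = (245 + 112) - 3*149 = 357 - 447 = -90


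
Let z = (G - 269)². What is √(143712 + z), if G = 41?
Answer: 36*√151 ≈ 442.38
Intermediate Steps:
z = 51984 (z = (41 - 269)² = (-228)² = 51984)
√(143712 + z) = √(143712 + 51984) = √195696 = 36*√151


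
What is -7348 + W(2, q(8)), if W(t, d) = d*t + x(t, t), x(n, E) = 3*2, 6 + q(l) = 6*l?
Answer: -7258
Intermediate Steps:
q(l) = -6 + 6*l
x(n, E) = 6
W(t, d) = 6 + d*t (W(t, d) = d*t + 6 = 6 + d*t)
-7348 + W(2, q(8)) = -7348 + (6 + (-6 + 6*8)*2) = -7348 + (6 + (-6 + 48)*2) = -7348 + (6 + 42*2) = -7348 + (6 + 84) = -7348 + 90 = -7258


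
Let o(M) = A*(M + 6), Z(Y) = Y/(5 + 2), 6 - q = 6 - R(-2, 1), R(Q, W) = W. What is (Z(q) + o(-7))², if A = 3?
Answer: 400/49 ≈ 8.1633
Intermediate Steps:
q = 1 (q = 6 - (6 - 1*1) = 6 - (6 - 1) = 6 - 1*5 = 6 - 5 = 1)
Z(Y) = Y/7
o(M) = 18 + 3*M (o(M) = 3*(M + 6) = 3*(6 + M) = 18 + 3*M)
(Z(q) + o(-7))² = ((⅐)*1 + (18 + 3*(-7)))² = (⅐ + (18 - 21))² = (⅐ - 3)² = (-20/7)² = 400/49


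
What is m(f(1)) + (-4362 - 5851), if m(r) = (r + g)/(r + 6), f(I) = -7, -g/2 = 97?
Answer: -10012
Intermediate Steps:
g = -194 (g = -2*97 = -194)
m(r) = (-194 + r)/(6 + r) (m(r) = (r - 194)/(r + 6) = (-194 + r)/(6 + r))
m(f(1)) + (-4362 - 5851) = (-194 - 7)/(6 - 7) + (-4362 - 5851) = -201/(-1) - 10213 = -1*(-201) - 10213 = 201 - 10213 = -10012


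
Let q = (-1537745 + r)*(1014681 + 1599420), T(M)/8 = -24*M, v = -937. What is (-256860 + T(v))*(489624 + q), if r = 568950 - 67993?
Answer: 208571388668677584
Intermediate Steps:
T(M) = -192*M (T(M) = 8*(-24*M) = -192*M)
r = 500957
q = -2710268547588 (q = (-1537745 + 500957)*(1014681 + 1599420) = -1036788*2614101 = -2710268547588)
(-256860 + T(v))*(489624 + q) = (-256860 - 192*(-937))*(489624 - 2710268547588) = (-256860 + 179904)*(-2710268057964) = -76956*(-2710268057964) = 208571388668677584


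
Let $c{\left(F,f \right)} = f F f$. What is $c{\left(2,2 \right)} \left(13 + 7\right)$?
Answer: $160$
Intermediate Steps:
$c{\left(F,f \right)} = F f^{2}$ ($c{\left(F,f \right)} = F f f = F f^{2}$)
$c{\left(2,2 \right)} \left(13 + 7\right) = 2 \cdot 2^{2} \left(13 + 7\right) = 2 \cdot 4 \cdot 20 = 8 \cdot 20 = 160$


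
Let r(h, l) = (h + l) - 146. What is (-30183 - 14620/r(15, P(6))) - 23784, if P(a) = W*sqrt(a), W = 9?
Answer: -179596901/3335 + 26316*sqrt(6)/3335 ≈ -53833.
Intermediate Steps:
P(a) = 9*sqrt(a)
r(h, l) = -146 + h + l
(-30183 - 14620/r(15, P(6))) - 23784 = (-30183 - 14620/(-146 + 15 + 9*sqrt(6))) - 23784 = (-30183 - 14620/(-131 + 9*sqrt(6))) - 23784 = -53967 - 14620/(-131 + 9*sqrt(6))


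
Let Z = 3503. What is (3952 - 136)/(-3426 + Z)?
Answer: 3816/77 ≈ 49.558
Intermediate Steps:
(3952 - 136)/(-3426 + Z) = (3952 - 136)/(-3426 + 3503) = 3816/77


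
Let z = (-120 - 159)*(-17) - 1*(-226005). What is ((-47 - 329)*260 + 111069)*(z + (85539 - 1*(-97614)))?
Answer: 5508608409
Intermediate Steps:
z = 230748 (z = -279*(-17) + 226005 = 4743 + 226005 = 230748)
((-47 - 329)*260 + 111069)*(z + (85539 - 1*(-97614))) = ((-47 - 329)*260 + 111069)*(230748 + (85539 - 1*(-97614))) = (-376*260 + 111069)*(230748 + (85539 + 97614)) = (-97760 + 111069)*(230748 + 183153) = 13309*413901 = 5508608409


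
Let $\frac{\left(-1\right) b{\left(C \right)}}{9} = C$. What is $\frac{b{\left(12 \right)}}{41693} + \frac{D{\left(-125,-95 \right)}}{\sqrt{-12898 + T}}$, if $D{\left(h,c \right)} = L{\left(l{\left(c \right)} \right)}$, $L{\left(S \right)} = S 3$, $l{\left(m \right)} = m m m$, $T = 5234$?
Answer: $- \frac{108}{41693} + \frac{2572125 i \sqrt{479}}{1916} \approx -0.0025904 + 29381.0 i$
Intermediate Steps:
$l{\left(m \right)} = m^{3}$ ($l{\left(m \right)} = m^{2} m = m^{3}$)
$L{\left(S \right)} = 3 S$
$D{\left(h,c \right)} = 3 c^{3}$
$b{\left(C \right)} = - 9 C$
$\frac{b{\left(12 \right)}}{41693} + \frac{D{\left(-125,-95 \right)}}{\sqrt{-12898 + T}} = \frac{\left(-9\right) 12}{41693} + \frac{3 \left(-95\right)^{3}}{\sqrt{-12898 + 5234}} = \left(-108\right) \frac{1}{41693} + \frac{3 \left(-857375\right)}{\sqrt{-7664}} = - \frac{108}{41693} - \frac{2572125}{4 i \sqrt{479}} = - \frac{108}{41693} - 2572125 \left(- \frac{i \sqrt{479}}{1916}\right) = - \frac{108}{41693} + \frac{2572125 i \sqrt{479}}{1916}$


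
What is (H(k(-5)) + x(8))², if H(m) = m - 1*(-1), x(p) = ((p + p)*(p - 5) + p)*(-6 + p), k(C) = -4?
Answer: 11881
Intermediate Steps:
x(p) = (-6 + p)*(p + 2*p*(-5 + p)) (x(p) = ((2*p)*(-5 + p) + p)*(-6 + p) = (2*p*(-5 + p) + p)*(-6 + p) = (p + 2*p*(-5 + p))*(-6 + p) = (-6 + p)*(p + 2*p*(-5 + p)))
H(m) = 1 + m (H(m) = m + 1 = 1 + m)
(H(k(-5)) + x(8))² = ((1 - 4) + 8*(54 - 21*8 + 2*8²))² = (-3 + 8*(54 - 168 + 2*64))² = (-3 + 8*(54 - 168 + 128))² = (-3 + 8*14)² = (-3 + 112)² = 109² = 11881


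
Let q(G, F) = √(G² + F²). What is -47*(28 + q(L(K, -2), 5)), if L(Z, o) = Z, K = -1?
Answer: -1316 - 47*√26 ≈ -1555.7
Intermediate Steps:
q(G, F) = √(F² + G²)
-47*(28 + q(L(K, -2), 5)) = -47*(28 + √(5² + (-1)²)) = -47*(28 + √(25 + 1)) = -47*(28 + √26) = -1316 - 47*√26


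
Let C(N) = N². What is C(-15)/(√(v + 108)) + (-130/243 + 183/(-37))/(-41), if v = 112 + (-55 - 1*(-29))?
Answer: 49279/368631 + 225*√194/194 ≈ 16.288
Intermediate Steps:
v = 86 (v = 112 + (-55 + 29) = 112 - 26 = 86)
C(-15)/(√(v + 108)) + (-130/243 + 183/(-37))/(-41) = (-15)²/(√(86 + 108)) + (-130/243 + 183/(-37))/(-41) = 225/(√194) + (-130*1/243 + 183*(-1/37))*(-1/41) = 225*(√194/194) + (-130/243 - 183/37)*(-1/41) = 225*√194/194 - 49279/8991*(-1/41) = 225*√194/194 + 49279/368631 = 49279/368631 + 225*√194/194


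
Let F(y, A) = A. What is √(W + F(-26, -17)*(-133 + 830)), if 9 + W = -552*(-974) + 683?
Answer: 3*√58497 ≈ 725.58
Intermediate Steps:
W = 538322 (W = -9 + (-552*(-974) + 683) = -9 + (537648 + 683) = -9 + 538331 = 538322)
√(W + F(-26, -17)*(-133 + 830)) = √(538322 - 17*(-133 + 830)) = √(538322 - 17*697) = √(538322 - 11849) = √526473 = 3*√58497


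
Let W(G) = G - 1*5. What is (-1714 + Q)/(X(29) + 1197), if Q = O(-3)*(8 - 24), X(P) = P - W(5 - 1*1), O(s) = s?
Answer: -1666/1227 ≈ -1.3578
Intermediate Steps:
W(G) = -5 + G (W(G) = G - 5 = -5 + G)
X(P) = 1 + P (X(P) = P - (-5 + (5 - 1*1)) = P - (-5 + (5 - 1)) = P - (-5 + 4) = P - 1*(-1) = P + 1 = 1 + P)
Q = 48 (Q = -3*(8 - 24) = -3*(-16) = 48)
(-1714 + Q)/(X(29) + 1197) = (-1714 + 48)/((1 + 29) + 1197) = -1666/(30 + 1197) = -1666/1227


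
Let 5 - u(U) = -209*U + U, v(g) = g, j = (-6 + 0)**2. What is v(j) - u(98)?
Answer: -20353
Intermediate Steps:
j = 36 (j = (-6)**2 = 36)
u(U) = 5 + 208*U (u(U) = 5 - (-209*U + U) = 5 - (-208)*U = 5 + 208*U)
v(j) - u(98) = 36 - (5 + 208*98) = 36 - (5 + 20384) = 36 - 1*20389 = 36 - 20389 = -20353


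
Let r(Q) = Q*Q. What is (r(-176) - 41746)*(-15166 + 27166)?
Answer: -129240000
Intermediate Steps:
r(Q) = Q**2
(r(-176) - 41746)*(-15166 + 27166) = ((-176)**2 - 41746)*(-15166 + 27166) = (30976 - 41746)*12000 = -10770*12000 = -129240000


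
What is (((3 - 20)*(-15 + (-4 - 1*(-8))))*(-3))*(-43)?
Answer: 24123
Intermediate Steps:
(((3 - 20)*(-15 + (-4 - 1*(-8))))*(-3))*(-43) = (-17*(-15 + (-4 + 8))*(-3))*(-43) = (-17*(-15 + 4)*(-3))*(-43) = (-17*(-11)*(-3))*(-43) = (187*(-3))*(-43) = -561*(-43) = 24123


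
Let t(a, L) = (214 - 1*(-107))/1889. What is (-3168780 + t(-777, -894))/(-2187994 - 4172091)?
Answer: 5985825099/12014200565 ≈ 0.49823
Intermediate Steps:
t(a, L) = 321/1889 (t(a, L) = (214 + 107)*(1/1889) = 321*(1/1889) = 321/1889)
(-3168780 + t(-777, -894))/(-2187994 - 4172091) = (-3168780 + 321/1889)/(-2187994 - 4172091) = -5985825099/1889/(-6360085) = -5985825099/1889*(-1/6360085) = 5985825099/12014200565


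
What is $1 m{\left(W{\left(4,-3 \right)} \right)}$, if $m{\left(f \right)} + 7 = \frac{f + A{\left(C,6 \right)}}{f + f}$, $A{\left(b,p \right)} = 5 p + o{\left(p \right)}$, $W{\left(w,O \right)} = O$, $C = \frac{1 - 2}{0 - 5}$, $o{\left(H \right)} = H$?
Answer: $- \frac{25}{2} \approx -12.5$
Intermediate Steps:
$C = \frac{1}{5}$ ($C = - \frac{1}{-5} = \left(-1\right) \left(- \frac{1}{5}\right) = \frac{1}{5} \approx 0.2$)
$A{\left(b,p \right)} = 6 p$ ($A{\left(b,p \right)} = 5 p + p = 6 p$)
$m{\left(f \right)} = -7 + \frac{36 + f}{2 f}$ ($m{\left(f \right)} = -7 + \frac{f + 6 \cdot 6}{f + f} = -7 + \frac{f + 36}{2 f} = -7 + \left(36 + f\right) \frac{1}{2 f} = -7 + \frac{36 + f}{2 f}$)
$1 m{\left(W{\left(4,-3 \right)} \right)} = 1 \left(- \frac{13}{2} + \frac{18}{-3}\right) = 1 \left(- \frac{13}{2} + 18 \left(- \frac{1}{3}\right)\right) = 1 \left(- \frac{13}{2} - 6\right) = 1 \left(- \frac{25}{2}\right) = - \frac{25}{2}$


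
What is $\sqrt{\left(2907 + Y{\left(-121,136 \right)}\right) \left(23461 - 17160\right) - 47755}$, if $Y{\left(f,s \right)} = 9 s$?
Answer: $2 \sqrt{6495419} \approx 5097.2$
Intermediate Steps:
$\sqrt{\left(2907 + Y{\left(-121,136 \right)}\right) \left(23461 - 17160\right) - 47755} = \sqrt{\left(2907 + 9 \cdot 136\right) \left(23461 - 17160\right) - 47755} = \sqrt{\left(2907 + 1224\right) 6301 - 47755} = \sqrt{4131 \cdot 6301 - 47755} = \sqrt{26029431 - 47755} = \sqrt{25981676} = 2 \sqrt{6495419}$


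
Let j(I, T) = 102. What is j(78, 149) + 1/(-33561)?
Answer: 3423221/33561 ≈ 102.00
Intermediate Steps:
j(78, 149) + 1/(-33561) = 102 + 1/(-33561) = 102 - 1/33561 = 3423221/33561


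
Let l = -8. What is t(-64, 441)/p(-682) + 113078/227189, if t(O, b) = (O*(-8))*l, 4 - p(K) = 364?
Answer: 121409278/10223505 ≈ 11.876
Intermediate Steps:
p(K) = -360 (p(K) = 4 - 1*364 = 4 - 364 = -360)
t(O, b) = 64*O (t(O, b) = (O*(-8))*(-8) = -8*O*(-8) = 64*O)
t(-64, 441)/p(-682) + 113078/227189 = (64*(-64))/(-360) + 113078/227189 = -4096*(-1/360) + 113078*(1/227189) = 512/45 + 113078/227189 = 121409278/10223505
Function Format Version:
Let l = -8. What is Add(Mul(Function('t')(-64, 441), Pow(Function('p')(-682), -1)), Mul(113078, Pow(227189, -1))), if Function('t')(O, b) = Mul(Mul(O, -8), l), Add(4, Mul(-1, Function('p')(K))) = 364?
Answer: Rational(121409278, 10223505) ≈ 11.876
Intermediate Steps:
Function('p')(K) = -360 (Function('p')(K) = Add(4, Mul(-1, 364)) = Add(4, -364) = -360)
Function('t')(O, b) = Mul(64, O) (Function('t')(O, b) = Mul(Mul(O, -8), -8) = Mul(Mul(-8, O), -8) = Mul(64, O))
Add(Mul(Function('t')(-64, 441), Pow(Function('p')(-682), -1)), Mul(113078, Pow(227189, -1))) = Add(Mul(Mul(64, -64), Pow(-360, -1)), Mul(113078, Pow(227189, -1))) = Add(Mul(-4096, Rational(-1, 360)), Mul(113078, Rational(1, 227189))) = Add(Rational(512, 45), Rational(113078, 227189)) = Rational(121409278, 10223505)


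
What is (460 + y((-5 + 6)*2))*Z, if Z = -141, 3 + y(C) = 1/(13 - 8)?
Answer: -322326/5 ≈ -64465.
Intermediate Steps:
y(C) = -14/5 (y(C) = -3 + 1/(13 - 8) = -3 + 1/5 = -3 + ⅕ = -14/5)
(460 + y((-5 + 6)*2))*Z = (460 - 14/5)*(-141) = (2286/5)*(-141) = -322326/5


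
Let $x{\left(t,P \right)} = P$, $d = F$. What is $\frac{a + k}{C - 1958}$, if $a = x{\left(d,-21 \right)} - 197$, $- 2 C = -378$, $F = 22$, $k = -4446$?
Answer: $\frac{4664}{1769} \approx 2.6365$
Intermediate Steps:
$d = 22$
$C = 189$ ($C = \left(- \frac{1}{2}\right) \left(-378\right) = 189$)
$a = -218$ ($a = -21 - 197 = -218$)
$\frac{a + k}{C - 1958} = \frac{-218 - 4446}{189 - 1958} = - \frac{4664}{-1769} = \left(-4664\right) \left(- \frac{1}{1769}\right) = \frac{4664}{1769}$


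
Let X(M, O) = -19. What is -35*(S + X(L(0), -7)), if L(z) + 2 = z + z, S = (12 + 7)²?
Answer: -11970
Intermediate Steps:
S = 361 (S = 19² = 361)
L(z) = -2 + 2*z (L(z) = -2 + (z + z) = -2 + 2*z)
-35*(S + X(L(0), -7)) = -35*(361 - 19) = -35*342 = -11970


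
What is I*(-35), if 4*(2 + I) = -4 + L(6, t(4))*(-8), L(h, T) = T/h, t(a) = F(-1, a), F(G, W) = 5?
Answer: 490/3 ≈ 163.33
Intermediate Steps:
t(a) = 5
I = -14/3 (I = -2 + (-4 + (5/6)*(-8))/4 = -2 + (-4 + (5*(⅙))*(-8))/4 = -2 + (-4 + (⅚)*(-8))/4 = -2 + (-4 - 20/3)/4 = -2 + (¼)*(-32/3) = -2 - 8/3 = -14/3 ≈ -4.6667)
I*(-35) = -14/3*(-35) = 490/3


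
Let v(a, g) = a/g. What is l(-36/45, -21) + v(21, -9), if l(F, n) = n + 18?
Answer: -16/3 ≈ -5.3333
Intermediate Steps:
l(F, n) = 18 + n
l(-36/45, -21) + v(21, -9) = (18 - 21) + 21/(-9) = -3 + 21*(-1/9) = -3 - 7/3 = -16/3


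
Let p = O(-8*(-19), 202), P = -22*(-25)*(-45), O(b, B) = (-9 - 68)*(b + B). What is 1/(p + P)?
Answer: -1/52008 ≈ -1.9228e-5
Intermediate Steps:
O(b, B) = -77*B - 77*b (O(b, B) = -77*(B + b) = -77*B - 77*b)
P = -24750 (P = 550*(-45) = -24750)
p = -27258 (p = -77*202 - (-616)*(-19) = -15554 - 77*152 = -15554 - 11704 = -27258)
1/(p + P) = 1/(-27258 - 24750) = 1/(-52008) = -1/52008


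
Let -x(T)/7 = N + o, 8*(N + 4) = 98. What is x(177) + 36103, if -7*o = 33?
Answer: 144313/4 ≈ 36078.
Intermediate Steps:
N = 33/4 (N = -4 + (1/8)*98 = -4 + 49/4 = 33/4 ≈ 8.2500)
o = -33/7 (o = -1/7*33 = -33/7 ≈ -4.7143)
x(T) = -99/4 (x(T) = -7*(33/4 - 33/7) = -7*99/28 = -99/4)
x(177) + 36103 = -99/4 + 36103 = 144313/4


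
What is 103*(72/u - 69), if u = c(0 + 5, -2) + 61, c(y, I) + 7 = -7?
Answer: -326613/47 ≈ -6949.2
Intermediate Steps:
c(y, I) = -14 (c(y, I) = -7 - 7 = -14)
u = 47 (u = -14 + 61 = 47)
103*(72/u - 69) = 103*(72/47 - 69) = 103*(-3171/47) = -326613/47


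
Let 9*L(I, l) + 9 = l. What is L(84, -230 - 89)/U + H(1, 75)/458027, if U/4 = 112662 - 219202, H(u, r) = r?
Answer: 54736357/219591884610 ≈ 0.00024926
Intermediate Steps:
U = -426160 (U = 4*(112662 - 219202) = 4*(-106540) = -426160)
L(I, l) = -1 + l/9
L(84, -230 - 89)/U + H(1, 75)/458027 = (-1 + (-230 - 89)/9)/(-426160) + 75/458027 = (-1 + (1/9)*(-319))*(-1/426160) + 75*(1/458027) = (-1 - 319/9)*(-1/426160) + 75/458027 = -328/9*(-1/426160) + 75/458027 = 41/479430 + 75/458027 = 54736357/219591884610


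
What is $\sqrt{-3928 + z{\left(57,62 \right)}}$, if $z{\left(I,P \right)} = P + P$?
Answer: $2 i \sqrt{951} \approx 61.677 i$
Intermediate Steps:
$z{\left(I,P \right)} = 2 P$
$\sqrt{-3928 + z{\left(57,62 \right)}} = \sqrt{-3928 + 2 \cdot 62} = \sqrt{-3928 + 124} = \sqrt{-3804} = 2 i \sqrt{951}$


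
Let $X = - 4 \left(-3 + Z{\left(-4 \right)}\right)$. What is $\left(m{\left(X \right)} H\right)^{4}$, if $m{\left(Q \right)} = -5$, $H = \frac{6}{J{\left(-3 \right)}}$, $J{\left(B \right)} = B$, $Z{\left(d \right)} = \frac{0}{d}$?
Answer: $10000$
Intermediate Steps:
$Z{\left(d \right)} = 0$
$X = 12$ ($X = - 4 \left(-3 + 0\right) = \left(-4\right) \left(-3\right) = 12$)
$H = -2$ ($H = \frac{6}{-3} = 6 \left(- \frac{1}{3}\right) = -2$)
$\left(m{\left(X \right)} H\right)^{4} = \left(\left(-5\right) \left(-2\right)\right)^{4} = 10^{4} = 10000$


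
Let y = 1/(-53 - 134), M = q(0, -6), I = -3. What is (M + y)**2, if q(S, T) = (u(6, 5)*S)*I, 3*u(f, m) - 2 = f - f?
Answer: 1/34969 ≈ 2.8597e-5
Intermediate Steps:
u(f, m) = 2/3 (u(f, m) = 2/3 + (f - f)/3 = 2/3 + (1/3)*0 = 2/3 + 0 = 2/3)
q(S, T) = -2*S (q(S, T) = (2*S/3)*(-3) = -2*S)
M = 0 (M = -2*0 = 0)
y = -1/187 (y = 1/(-187) = -1/187 ≈ -0.0053476)
(M + y)**2 = (0 - 1/187)**2 = (-1/187)**2 = 1/34969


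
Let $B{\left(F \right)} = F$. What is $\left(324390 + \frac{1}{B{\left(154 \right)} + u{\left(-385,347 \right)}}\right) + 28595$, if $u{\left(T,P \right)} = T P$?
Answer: $\frac{47102671384}{133441} \approx 3.5299 \cdot 10^{5}$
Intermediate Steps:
$u{\left(T,P \right)} = P T$
$\left(324390 + \frac{1}{B{\left(154 \right)} + u{\left(-385,347 \right)}}\right) + 28595 = \left(324390 + \frac{1}{154 + 347 \left(-385\right)}\right) + 28595 = \left(324390 + \frac{1}{154 - 133595}\right) + 28595 = \left(324390 + \frac{1}{-133441}\right) + 28595 = \left(324390 - \frac{1}{133441}\right) + 28595 = \frac{43286925989}{133441} + 28595 = \frac{47102671384}{133441}$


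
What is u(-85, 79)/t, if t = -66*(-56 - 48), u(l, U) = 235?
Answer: 235/6864 ≈ 0.034237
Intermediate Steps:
t = 6864 (t = -66*(-104) = 6864)
u(-85, 79)/t = 235/6864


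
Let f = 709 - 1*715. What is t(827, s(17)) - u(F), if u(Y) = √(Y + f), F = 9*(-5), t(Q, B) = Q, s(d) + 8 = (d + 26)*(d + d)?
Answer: 827 - I*√51 ≈ 827.0 - 7.1414*I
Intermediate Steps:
s(d) = -8 + 2*d*(26 + d) (s(d) = -8 + (d + 26)*(d + d) = -8 + (26 + d)*(2*d) = -8 + 2*d*(26 + d))
F = -45
f = -6 (f = 709 - 715 = -6)
u(Y) = √(-6 + Y) (u(Y) = √(Y - 6) = √(-6 + Y))
t(827, s(17)) - u(F) = 827 - √(-6 - 45) = 827 - √(-51) = 827 - I*√51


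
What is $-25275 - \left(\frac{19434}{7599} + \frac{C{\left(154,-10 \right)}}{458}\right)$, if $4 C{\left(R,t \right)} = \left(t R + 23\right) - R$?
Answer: $- \frac{117295160453}{4640456} \approx -25277.0$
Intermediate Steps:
$C{\left(R,t \right)} = \frac{23}{4} - \frac{R}{4} + \frac{R t}{4}$ ($C{\left(R,t \right)} = \frac{\left(t R + 23\right) - R}{4} = \frac{\left(R t + 23\right) - R}{4} = \frac{\left(23 + R t\right) - R}{4} = \frac{23 - R + R t}{4} = \frac{23}{4} - \frac{R}{4} + \frac{R t}{4}$)
$-25275 - \left(\frac{19434}{7599} + \frac{C{\left(154,-10 \right)}}{458}\right) = -25275 - \left(\frac{19434}{7599} + \frac{\frac{23}{4} - \frac{77}{2} + \frac{1}{4} \cdot 154 \left(-10\right)}{458}\right) = -25275 - \left(19434 \cdot \frac{1}{7599} + \left(\frac{23}{4} - \frac{77}{2} - 385\right) \frac{1}{458}\right) = -25275 - \left(\frac{6478}{2533} - \frac{1671}{1832}\right) = -25275 - \frac{7635053}{4640456} = - \frac{117295160453}{4640456}$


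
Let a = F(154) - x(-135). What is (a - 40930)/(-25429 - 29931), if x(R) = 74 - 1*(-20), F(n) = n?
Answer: 4087/5536 ≈ 0.73826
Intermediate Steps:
x(R) = 94 (x(R) = 74 + 20 = 94)
a = 60 (a = 154 - 1*94 = 154 - 94 = 60)
(a - 40930)/(-25429 - 29931) = (60 - 40930)/(-25429 - 29931) = -40870/(-55360) = -40870*(-1/55360) = 4087/5536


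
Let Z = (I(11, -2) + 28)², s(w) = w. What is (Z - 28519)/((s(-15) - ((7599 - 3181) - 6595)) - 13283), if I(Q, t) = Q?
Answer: 26998/11121 ≈ 2.4277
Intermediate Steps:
Z = 1521 (Z = (11 + 28)² = 39² = 1521)
(Z - 28519)/((s(-15) - ((7599 - 3181) - 6595)) - 13283) = (1521 - 28519)/((-15 - ((7599 - 3181) - 6595)) - 13283) = -26998/((-15 - (4418 - 6595)) - 13283) = -26998/((-15 - 1*(-2177)) - 13283) = -26998/((-15 + 2177) - 13283) = -26998/(2162 - 13283) = -26998/(-11121) = -26998*(-1/11121) = 26998/11121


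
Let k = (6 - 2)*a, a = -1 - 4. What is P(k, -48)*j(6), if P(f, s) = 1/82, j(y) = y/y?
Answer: 1/82 ≈ 0.012195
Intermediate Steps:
j(y) = 1
a = -5
k = -20 (k = (6 - 2)*(-5) = 4*(-5) = -20)
P(f, s) = 1/82
P(k, -48)*j(6) = (1/82)*1 = 1/82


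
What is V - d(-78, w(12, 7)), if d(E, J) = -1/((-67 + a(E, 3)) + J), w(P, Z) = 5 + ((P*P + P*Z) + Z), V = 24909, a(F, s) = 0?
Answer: 4309258/173 ≈ 24909.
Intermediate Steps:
w(P, Z) = 5 + Z + P² + P*Z (w(P, Z) = 5 + ((P² + P*Z) + Z) = 5 + (Z + P² + P*Z) = 5 + Z + P² + P*Z)
d(E, J) = -1/(-67 + J) (d(E, J) = -1/((-67 + 0) + J) = -1/(-67 + J))
V - d(-78, w(12, 7)) = 24909 - (-1)/(-67 + (5 + 7 + 12² + 12*7)) = 24909 - (-1)/(-67 + (5 + 7 + 144 + 84)) = 24909 - (-1)/(-67 + 240) = 24909 - (-1)/173 = 24909 - 1*(-1/173) = 24909 + 1/173 = 4309258/173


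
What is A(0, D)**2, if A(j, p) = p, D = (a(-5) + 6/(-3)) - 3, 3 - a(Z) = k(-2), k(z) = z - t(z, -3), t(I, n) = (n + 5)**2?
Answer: 16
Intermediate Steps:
t(I, n) = (5 + n)**2
k(z) = -4 + z (k(z) = z - (5 - 3)**2 = z - 1*2**2 = z - 1*4 = z - 4 = -4 + z)
a(Z) = 9 (a(Z) = 3 - (-4 - 2) = 3 - 1*(-6) = 3 + 6 = 9)
D = 4 (D = (9 + 6/(-3)) - 3 = (9 + 6*(-1/3)) - 3 = (9 - 2) - 3 = 7 - 3 = 4)
A(0, D)**2 = 4**2 = 16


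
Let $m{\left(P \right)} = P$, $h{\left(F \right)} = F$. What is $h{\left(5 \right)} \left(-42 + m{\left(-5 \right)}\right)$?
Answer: $-235$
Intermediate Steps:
$h{\left(5 \right)} \left(-42 + m{\left(-5 \right)}\right) = 5 \left(-42 - 5\right) = 5 \left(-47\right) = -235$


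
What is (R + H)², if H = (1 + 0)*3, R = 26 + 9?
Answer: 1444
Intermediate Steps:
R = 35
H = 3 (H = 1*3 = 3)
(R + H)² = (35 + 3)² = 38² = 1444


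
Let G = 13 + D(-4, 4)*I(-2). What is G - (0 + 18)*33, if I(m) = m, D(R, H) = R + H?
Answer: -581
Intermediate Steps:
D(R, H) = H + R
G = 13 (G = 13 + (4 - 4)*(-2) = 13 + 0*(-2) = 13 + 0 = 13)
G - (0 + 18)*33 = 13 - (0 + 18)*33 = 13 - 18*33 = 13 - 1*594 = 13 - 594 = -581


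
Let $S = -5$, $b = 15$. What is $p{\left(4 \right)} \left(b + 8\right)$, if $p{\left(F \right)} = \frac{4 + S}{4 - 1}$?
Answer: $- \frac{23}{3} \approx -7.6667$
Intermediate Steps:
$p{\left(F \right)} = - \frac{1}{3}$ ($p{\left(F \right)} = \frac{4 - 5}{4 - 1} = - \frac{1}{3}$)
$p{\left(4 \right)} \left(b + 8\right) = - \frac{15 + 8}{3} = \left(- \frac{1}{3}\right) 23 = - \frac{23}{3}$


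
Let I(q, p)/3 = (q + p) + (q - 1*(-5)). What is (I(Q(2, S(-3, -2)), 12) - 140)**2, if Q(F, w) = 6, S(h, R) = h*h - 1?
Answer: 2809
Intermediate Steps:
S(h, R) = -1 + h**2 (S(h, R) = h**2 - 1 = -1 + h**2)
I(q, p) = 15 + 3*p + 6*q (I(q, p) = 3*((q + p) + (q - 1*(-5))) = 3*((p + q) + (q + 5)) = 3*((p + q) + (5 + q)) = 3*(5 + p + 2*q) = 15 + 3*p + 6*q)
(I(Q(2, S(-3, -2)), 12) - 140)**2 = ((15 + 3*12 + 6*6) - 140)**2 = ((15 + 36 + 36) - 140)**2 = (87 - 140)**2 = (-53)**2 = 2809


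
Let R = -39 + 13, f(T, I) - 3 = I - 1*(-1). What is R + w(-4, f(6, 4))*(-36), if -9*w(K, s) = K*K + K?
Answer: 22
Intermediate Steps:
f(T, I) = 4 + I (f(T, I) = 3 + (I - 1*(-1)) = 3 + (I + 1) = 3 + (1 + I) = 4 + I)
w(K, s) = -K/9 - K**2/9 (w(K, s) = -(K*K + K)/9 = -(K**2 + K)/9 = -(K + K**2)/9 = -K/9 - K**2/9)
R = -26
R + w(-4, f(6, 4))*(-36) = -26 - 1/9*(-4)*(1 - 4)*(-36) = -26 - 1/9*(-4)*(-3)*(-36) = -26 - 4/3*(-36) = -26 + 48 = 22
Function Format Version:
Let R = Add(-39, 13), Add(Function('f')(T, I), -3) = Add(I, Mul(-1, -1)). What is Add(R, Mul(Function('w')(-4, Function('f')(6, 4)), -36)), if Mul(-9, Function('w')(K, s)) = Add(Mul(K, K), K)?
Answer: 22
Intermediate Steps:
Function('f')(T, I) = Add(4, I) (Function('f')(T, I) = Add(3, Add(I, Mul(-1, -1))) = Add(3, Add(I, 1)) = Add(3, Add(1, I)) = Add(4, I))
Function('w')(K, s) = Add(Mul(Rational(-1, 9), K), Mul(Rational(-1, 9), Pow(K, 2))) (Function('w')(K, s) = Mul(Rational(-1, 9), Add(Mul(K, K), K)) = Mul(Rational(-1, 9), Add(Pow(K, 2), K)) = Mul(Rational(-1, 9), Add(K, Pow(K, 2))) = Add(Mul(Rational(-1, 9), K), Mul(Rational(-1, 9), Pow(K, 2))))
R = -26
Add(R, Mul(Function('w')(-4, Function('f')(6, 4)), -36)) = Add(-26, Mul(Mul(Rational(-1, 9), -4, Add(1, -4)), -36)) = Add(-26, Mul(Mul(Rational(-1, 9), -4, -3), -36)) = Add(-26, Mul(Rational(-4, 3), -36)) = Add(-26, 48) = 22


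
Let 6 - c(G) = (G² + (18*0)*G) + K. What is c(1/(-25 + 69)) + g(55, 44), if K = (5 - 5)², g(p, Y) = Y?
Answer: 96799/1936 ≈ 50.000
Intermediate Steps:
K = 0 (K = 0² = 0)
c(G) = 6 - G² (c(G) = 6 - ((G² + (18*0)*G) + 0) = 6 - ((G² + 0*G) + 0) = 6 - ((G² + 0) + 0) = 6 - (G² + 0) = 6 - G²)
c(1/(-25 + 69)) + g(55, 44) = (6 - (1/(-25 + 69))²) + 44 = (6 - (1/44)²) + 44 = (6 - 1*1/1936) + 44 = (6 - 1/1936) + 44 = 11615/1936 + 44 = 96799/1936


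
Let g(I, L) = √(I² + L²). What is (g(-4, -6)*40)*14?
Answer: 1120*√13 ≈ 4038.2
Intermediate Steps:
(g(-4, -6)*40)*14 = (√((-4)² + (-6)²)*40)*14 = (√(16 + 36)*40)*14 = (√52*40)*14 = ((2*√13)*40)*14 = (80*√13)*14 = 1120*√13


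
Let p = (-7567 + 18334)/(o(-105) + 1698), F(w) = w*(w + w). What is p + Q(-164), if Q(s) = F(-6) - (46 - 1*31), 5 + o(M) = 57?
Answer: 110517/1750 ≈ 63.153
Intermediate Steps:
o(M) = 52 (o(M) = -5 + 57 = 52)
F(w) = 2*w**2 (F(w) = w*(2*w) = 2*w**2)
Q(s) = 57 (Q(s) = 2*(-6)**2 - (46 - 1*31) = 2*36 - (46 - 31) = 72 - 1*15 = 72 - 15 = 57)
p = 10767/1750 (p = (-7567 + 18334)/(52 + 1698) = 10767/1750 ≈ 6.1526)
p + Q(-164) = 10767/1750 + 57 = 110517/1750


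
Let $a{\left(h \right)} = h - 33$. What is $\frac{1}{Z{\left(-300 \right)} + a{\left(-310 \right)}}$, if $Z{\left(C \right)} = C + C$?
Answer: $- \frac{1}{943} \approx -0.0010604$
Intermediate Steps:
$a{\left(h \right)} = -33 + h$
$Z{\left(C \right)} = 2 C$
$\frac{1}{Z{\left(-300 \right)} + a{\left(-310 \right)}} = \frac{1}{2 \left(-300\right) - 343} = \frac{1}{-600 - 343} = \frac{1}{-943} = - \frac{1}{943}$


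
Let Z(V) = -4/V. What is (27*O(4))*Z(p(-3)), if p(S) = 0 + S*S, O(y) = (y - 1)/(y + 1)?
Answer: -36/5 ≈ -7.2000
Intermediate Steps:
O(y) = (-1 + y)/(1 + y)
p(S) = S**2 (p(S) = 0 + S**2 = S**2)
(27*O(4))*Z(p(-3)) = (27*((-1 + 4)/(1 + 4)))*(-4/((-3)**2)) = (27*(3/5))*(-4/9) = (81/5)*(-4/9) = -36/5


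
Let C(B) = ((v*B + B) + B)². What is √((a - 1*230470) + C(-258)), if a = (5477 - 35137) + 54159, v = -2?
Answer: I*√205971 ≈ 453.84*I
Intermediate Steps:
a = 24499 (a = -29660 + 54159 = 24499)
C(B) = 0 (C(B) = ((-2*B + B) + B)² = (-B + B)² = 0² = 0)
√((a - 1*230470) + C(-258)) = √((24499 - 1*230470) + 0) = √((24499 - 230470) + 0) = √(-205971 + 0) = √(-205971) = I*√205971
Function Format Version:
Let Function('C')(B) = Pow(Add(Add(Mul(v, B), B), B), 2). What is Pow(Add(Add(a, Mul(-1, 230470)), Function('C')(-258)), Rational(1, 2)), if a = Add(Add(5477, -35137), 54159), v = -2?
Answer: Mul(I, Pow(205971, Rational(1, 2))) ≈ Mul(453.84, I)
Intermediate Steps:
a = 24499 (a = Add(-29660, 54159) = 24499)
Function('C')(B) = 0 (Function('C')(B) = Pow(Add(Add(Mul(-2, B), B), B), 2) = Pow(Add(Mul(-1, B), B), 2) = Pow(0, 2) = 0)
Pow(Add(Add(a, Mul(-1, 230470)), Function('C')(-258)), Rational(1, 2)) = Pow(Add(Add(24499, Mul(-1, 230470)), 0), Rational(1, 2)) = Pow(Add(Add(24499, -230470), 0), Rational(1, 2)) = Pow(Add(-205971, 0), Rational(1, 2)) = Pow(-205971, Rational(1, 2)) = Mul(I, Pow(205971, Rational(1, 2)))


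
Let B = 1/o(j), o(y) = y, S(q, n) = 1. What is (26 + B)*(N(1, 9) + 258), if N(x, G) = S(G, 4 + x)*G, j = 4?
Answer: 28035/4 ≈ 7008.8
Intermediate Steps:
B = ¼ (B = 1/4 = ¼ ≈ 0.25000)
N(x, G) = G (N(x, G) = 1*G = G)
(26 + B)*(N(1, 9) + 258) = (26 + ¼)*(9 + 258) = (105/4)*267 = 28035/4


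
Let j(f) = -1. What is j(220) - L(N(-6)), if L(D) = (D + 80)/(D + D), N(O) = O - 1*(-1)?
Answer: 13/2 ≈ 6.5000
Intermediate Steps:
N(O) = 1 + O (N(O) = O + 1 = 1 + O)
L(D) = (80 + D)/(2*D) (L(D) = (80 + D)/((2*D)) = (80 + D)*(1/(2*D)) = (80 + D)/(2*D))
j(220) - L(N(-6)) = -1 - (80 + (1 - 6))/(2*(1 - 6)) = -1 - (80 - 5)/(2*(-5)) = -1 - (-1)*75/(2*5) = -1 - 1*(-15/2) = -1 + 15/2 = 13/2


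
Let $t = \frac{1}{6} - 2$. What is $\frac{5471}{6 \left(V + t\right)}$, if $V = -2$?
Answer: $- \frac{5471}{23} \approx -237.87$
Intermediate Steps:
$t = - \frac{11}{6}$ ($t = \frac{1}{6} - 2 = - \frac{11}{6} \approx -1.8333$)
$\frac{5471}{6 \left(V + t\right)} = \frac{5471}{6 \left(-2 - \frac{11}{6}\right)} = \frac{5471}{6 \left(- \frac{23}{6}\right)} = \frac{5471}{-23} = 5471 \left(- \frac{1}{23}\right) = - \frac{5471}{23}$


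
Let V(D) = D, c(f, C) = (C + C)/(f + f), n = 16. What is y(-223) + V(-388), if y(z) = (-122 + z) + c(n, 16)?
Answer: -732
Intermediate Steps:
c(f, C) = C/f (c(f, C) = (2*C)/((2*f)) = (2*C)*(1/(2*f)) = C/f)
y(z) = -121 + z (y(z) = (-122 + z) + 16/16 = (-122 + z) + 16*(1/16) = (-122 + z) + 1 = -121 + z)
y(-223) + V(-388) = (-121 - 223) - 388 = -344 - 388 = -732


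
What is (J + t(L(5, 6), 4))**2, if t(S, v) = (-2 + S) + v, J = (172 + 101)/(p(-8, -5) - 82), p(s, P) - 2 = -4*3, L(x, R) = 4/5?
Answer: 5929/211600 ≈ 0.028020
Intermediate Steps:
L(x, R) = 4/5 (L(x, R) = 4*(1/5) = 4/5)
p(s, P) = -10 (p(s, P) = 2 - 4*3 = 2 - 12 = -10)
J = -273/92 (J = (172 + 101)/(-10 - 82) = 273/(-92) = 273*(-1/92) = -273/92 ≈ -2.9674)
t(S, v) = -2 + S + v
(J + t(L(5, 6), 4))**2 = (-273/92 + (-2 + 4/5 + 4))**2 = (-273/92 + 14/5)**2 = (-77/460)**2 = 5929/211600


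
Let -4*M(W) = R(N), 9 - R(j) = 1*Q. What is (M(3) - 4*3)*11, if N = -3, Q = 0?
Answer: -627/4 ≈ -156.75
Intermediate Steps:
R(j) = 9 (R(j) = 9 - 0 = 9 - 1*0 = 9 + 0 = 9)
M(W) = -9/4 (M(W) = -¼*9 = -9/4)
(M(3) - 4*3)*11 = (-9/4 - 4*3)*11 = (-9/4 - 12)*11 = -57/4*11 = -627/4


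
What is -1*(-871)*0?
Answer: 0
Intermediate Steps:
-1*(-871)*0 = 871*0 = 0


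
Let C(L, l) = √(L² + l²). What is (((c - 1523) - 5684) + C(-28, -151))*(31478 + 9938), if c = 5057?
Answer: -89044400 + 41416*√23585 ≈ -8.2684e+7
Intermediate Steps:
(((c - 1523) - 5684) + C(-28, -151))*(31478 + 9938) = (((5057 - 1523) - 5684) + √((-28)² + (-151)²))*(31478 + 9938) = ((3534 - 5684) + √(784 + 22801))*41416 = (-2150 + √23585)*41416 = -89044400 + 41416*√23585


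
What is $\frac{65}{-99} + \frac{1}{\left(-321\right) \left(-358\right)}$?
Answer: $- \frac{2489857}{3792294} \approx -0.65656$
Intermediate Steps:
$\frac{65}{-99} + \frac{1}{\left(-321\right) \left(-358\right)} = 65 \left(- \frac{1}{99}\right) - - \frac{1}{114918} = - \frac{65}{99} + \frac{1}{114918} = - \frac{2489857}{3792294}$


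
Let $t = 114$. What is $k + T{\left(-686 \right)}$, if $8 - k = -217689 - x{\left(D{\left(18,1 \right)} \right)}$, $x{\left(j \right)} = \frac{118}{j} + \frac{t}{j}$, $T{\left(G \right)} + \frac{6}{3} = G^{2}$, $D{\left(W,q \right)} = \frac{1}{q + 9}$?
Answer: $690611$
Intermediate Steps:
$D{\left(W,q \right)} = \frac{1}{9 + q}$
$T{\left(G \right)} = -2 + G^{2}$
$x{\left(j \right)} = \frac{232}{j}$ ($x{\left(j \right)} = \frac{118}{j} + \frac{114}{j} = \frac{232}{j}$)
$k = 220017$ ($k = 8 - \left(-217689 - \frac{232}{\frac{1}{9 + 1}}\right) = 8 - \left(-217689 - \frac{232}{\frac{1}{10}}\right) = 8 - \left(-217689 - 232 \frac{1}{\frac{1}{10}}\right) = 8 - \left(-217689 - 232 \cdot 10\right) = 8 - \left(-217689 - 2320\right) = 8 - -220009 = 8 + 220009 = 220017$)
$k + T{\left(-686 \right)} = 220017 - \left(2 - \left(-686\right)^{2}\right) = 220017 + \left(-2 + 470596\right) = 220017 + 470594 = 690611$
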